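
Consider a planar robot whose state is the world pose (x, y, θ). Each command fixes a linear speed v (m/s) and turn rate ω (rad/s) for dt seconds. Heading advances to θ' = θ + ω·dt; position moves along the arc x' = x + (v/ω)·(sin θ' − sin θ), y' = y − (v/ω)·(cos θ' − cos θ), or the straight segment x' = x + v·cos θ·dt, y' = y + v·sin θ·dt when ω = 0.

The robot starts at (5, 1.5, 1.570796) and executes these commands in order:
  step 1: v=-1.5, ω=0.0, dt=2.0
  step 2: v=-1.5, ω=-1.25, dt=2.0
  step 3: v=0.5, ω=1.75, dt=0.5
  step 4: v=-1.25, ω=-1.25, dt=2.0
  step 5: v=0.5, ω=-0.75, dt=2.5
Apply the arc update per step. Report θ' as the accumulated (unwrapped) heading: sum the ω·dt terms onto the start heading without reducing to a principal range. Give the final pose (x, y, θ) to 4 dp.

(1.5425, -0.1329, -4.4292)

step 1: θ'=1.5708 (straight) → pose (5.0000, -1.5000, 1.5708)
step 2: θ'=-0.9292 (R=1.2000) → pose (2.8386, -2.2182, -0.9292)
step 3: θ'=-0.0542 (R=0.2857) → pose (3.0520, -2.3325, -0.0542)
step 4: θ'=-2.5542 (R=1.0000) → pose (2.5520, -0.5015, -2.5542)
step 5: θ'=-4.4292 (R=-0.6667) → pose (1.5425, -0.1329, -4.4292)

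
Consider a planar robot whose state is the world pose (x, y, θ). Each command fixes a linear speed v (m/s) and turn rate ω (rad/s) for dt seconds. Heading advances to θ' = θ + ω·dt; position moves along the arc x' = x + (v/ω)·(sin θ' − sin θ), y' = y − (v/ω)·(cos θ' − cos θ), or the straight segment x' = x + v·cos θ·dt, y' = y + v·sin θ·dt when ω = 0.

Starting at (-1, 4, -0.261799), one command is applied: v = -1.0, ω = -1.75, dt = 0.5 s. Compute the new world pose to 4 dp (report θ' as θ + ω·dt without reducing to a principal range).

θ' = -0.2618 + -1.75·0.5 = -1.1368
R = v/ω = -1.0/-1.75 = 0.5714
x' = -1 + 0.5714·(sin -1.1368 − sin -0.2618) = -1.3706
y' = 4 − 0.5714·(cos -1.1368 − cos -0.2618) = 4.3117

(-1.3706, 4.3117, -1.1368)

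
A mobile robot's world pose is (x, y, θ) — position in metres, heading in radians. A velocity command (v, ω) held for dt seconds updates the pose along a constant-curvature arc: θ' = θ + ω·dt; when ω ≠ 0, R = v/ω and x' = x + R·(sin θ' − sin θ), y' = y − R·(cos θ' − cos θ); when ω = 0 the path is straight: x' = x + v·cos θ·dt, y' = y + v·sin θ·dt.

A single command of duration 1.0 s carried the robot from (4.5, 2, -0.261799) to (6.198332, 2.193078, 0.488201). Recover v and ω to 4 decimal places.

v = 1.7500, ω = 0.7500

Δθ = 0.488201 − -0.261799 = 0.750000
ω = Δθ/dt = 0.750000/1.0 = 0.7500
R = Δx/(sin θ' − sin θ) = 2.3333
v = R·ω = 2.3333·0.7500 = 1.7500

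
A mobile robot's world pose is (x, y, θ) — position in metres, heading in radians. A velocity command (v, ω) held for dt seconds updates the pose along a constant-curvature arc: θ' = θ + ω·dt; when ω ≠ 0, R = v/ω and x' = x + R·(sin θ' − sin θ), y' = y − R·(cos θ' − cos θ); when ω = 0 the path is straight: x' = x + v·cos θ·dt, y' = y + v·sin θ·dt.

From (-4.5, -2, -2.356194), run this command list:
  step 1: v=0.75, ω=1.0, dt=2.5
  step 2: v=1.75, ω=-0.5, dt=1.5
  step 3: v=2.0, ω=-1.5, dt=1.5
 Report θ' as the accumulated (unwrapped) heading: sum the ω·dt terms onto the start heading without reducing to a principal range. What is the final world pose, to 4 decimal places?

step 1: θ'=0.1438 (R=0.7500) → pose (-3.8622, -3.2726, 0.1438)
step 2: θ'=-0.6062 (R=-3.5000) → pose (-1.3665, -3.8601, -0.6062)
step 3: θ'=-2.8562 (R=-1.3333) → pose (-1.7508, -6.2352, -2.8562)

(-1.7508, -6.2352, -2.8562)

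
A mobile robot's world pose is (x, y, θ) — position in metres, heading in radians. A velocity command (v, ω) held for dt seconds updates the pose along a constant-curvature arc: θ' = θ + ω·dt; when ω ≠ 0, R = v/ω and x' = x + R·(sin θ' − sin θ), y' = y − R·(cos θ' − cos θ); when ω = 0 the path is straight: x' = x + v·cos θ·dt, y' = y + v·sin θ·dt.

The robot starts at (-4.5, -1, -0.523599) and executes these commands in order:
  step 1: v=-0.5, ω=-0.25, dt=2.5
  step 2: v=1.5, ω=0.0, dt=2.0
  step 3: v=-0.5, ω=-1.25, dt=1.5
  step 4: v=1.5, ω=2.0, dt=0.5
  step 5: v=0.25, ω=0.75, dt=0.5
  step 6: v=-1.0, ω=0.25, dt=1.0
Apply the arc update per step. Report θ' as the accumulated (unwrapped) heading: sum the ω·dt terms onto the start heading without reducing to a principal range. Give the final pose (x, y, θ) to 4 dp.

(-4.4431, -1.8032, -1.3986)

step 1: θ'=-1.1486 (R=2.0000) → pose (-5.3244, -0.0875, -1.1486)
step 2: θ'=-1.1486 (straight) → pose (-4.0951, -2.8241, -1.1486)
step 3: θ'=-3.0236 (R=0.4000) → pose (-3.7773, -2.2629, -3.0236)
step 4: θ'=-2.0236 (R=0.7500) → pose (-4.3634, -2.6796, -2.0236)
step 5: θ'=-1.6486 (R=0.3333) → pose (-4.3960, -2.7995, -1.6486)
step 6: θ'=-1.3986 (R=-4.0000) → pose (-4.4431, -1.8032, -1.3986)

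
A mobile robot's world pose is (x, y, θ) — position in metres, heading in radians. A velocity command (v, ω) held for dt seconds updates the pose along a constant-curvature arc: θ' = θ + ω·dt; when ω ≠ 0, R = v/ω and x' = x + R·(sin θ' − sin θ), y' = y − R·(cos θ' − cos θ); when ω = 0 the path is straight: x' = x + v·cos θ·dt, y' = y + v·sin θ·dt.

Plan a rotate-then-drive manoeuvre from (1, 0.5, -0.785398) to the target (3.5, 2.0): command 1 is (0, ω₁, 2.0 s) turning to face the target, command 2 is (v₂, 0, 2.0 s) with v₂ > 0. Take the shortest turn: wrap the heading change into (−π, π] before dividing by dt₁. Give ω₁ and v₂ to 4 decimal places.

ω₁ = 0.6629, v₂ = 1.4577

heading to target = atan2(2−0.5, 3.5−1) = 0.5404
Δθ = wrap(0.5404 − -0.7854) = 1.3258; ω₁ = Δθ/dt₁ = 0.6629
distance = √((3.5−1)² + (2−0.5)²) = 2.9155; v₂ = distance/dt₂ = 1.4577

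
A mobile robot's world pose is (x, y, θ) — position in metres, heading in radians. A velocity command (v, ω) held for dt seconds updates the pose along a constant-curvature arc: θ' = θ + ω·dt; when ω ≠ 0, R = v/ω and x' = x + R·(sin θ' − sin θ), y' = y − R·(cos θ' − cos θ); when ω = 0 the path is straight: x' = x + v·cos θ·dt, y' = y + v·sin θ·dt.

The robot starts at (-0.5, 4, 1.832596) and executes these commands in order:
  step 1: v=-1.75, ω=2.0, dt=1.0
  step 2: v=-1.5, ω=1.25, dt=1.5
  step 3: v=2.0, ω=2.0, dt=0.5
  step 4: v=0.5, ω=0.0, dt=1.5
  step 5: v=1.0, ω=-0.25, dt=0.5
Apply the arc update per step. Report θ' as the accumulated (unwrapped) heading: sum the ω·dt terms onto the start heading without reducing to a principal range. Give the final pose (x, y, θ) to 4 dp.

step 1: θ'=3.8326 (R=-0.8750) → pose (0.9028, 3.5522, 3.8326)
step 2: θ'=5.7076 (R=-1.2000) → pose (0.7913, 5.4836, 5.7076)
step 3: θ'=6.7076 (R=1.0000) → pose (1.7474, 5.4112, 6.7076)
step 4: θ'=6.7076 (straight) → pose (2.4308, 5.7200, 6.7076)
step 5: θ'=6.5826 (R=-4.0000) → pose (2.8981, 5.8969, 6.5826)

(2.8981, 5.8969, 6.5826)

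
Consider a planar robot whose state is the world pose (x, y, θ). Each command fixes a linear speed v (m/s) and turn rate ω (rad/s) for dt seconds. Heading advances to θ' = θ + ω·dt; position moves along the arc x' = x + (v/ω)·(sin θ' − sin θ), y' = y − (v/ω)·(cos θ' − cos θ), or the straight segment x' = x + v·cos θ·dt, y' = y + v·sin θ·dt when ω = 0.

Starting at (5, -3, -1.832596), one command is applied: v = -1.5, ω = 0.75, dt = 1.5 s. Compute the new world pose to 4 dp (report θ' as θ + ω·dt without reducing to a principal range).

θ' = -1.8326 + 0.75·1.5 = -0.7076
R = v/ω = -1.5/0.75 = -2.0000
x' = 5 + -2.0000·(sin -0.7076 − sin -1.8326) = 4.3682
y' = -3 − -2.0000·(cos -0.7076 − cos -1.8326) = -0.9625

(4.3682, -0.9625, -0.7076)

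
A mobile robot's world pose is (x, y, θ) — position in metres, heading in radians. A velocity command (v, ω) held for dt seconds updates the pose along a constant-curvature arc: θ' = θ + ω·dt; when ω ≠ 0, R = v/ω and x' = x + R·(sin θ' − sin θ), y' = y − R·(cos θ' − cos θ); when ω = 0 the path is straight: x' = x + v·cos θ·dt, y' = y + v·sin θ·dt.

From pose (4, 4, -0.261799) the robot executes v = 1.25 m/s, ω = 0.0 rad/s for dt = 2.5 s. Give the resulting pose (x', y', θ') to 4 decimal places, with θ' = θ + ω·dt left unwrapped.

(7.0185, 3.1912, -0.2618)

θ' = -0.2618 + 0.0·2.5 = -0.2618
ω = 0 → straight: x' = 4 + 1.25·cos(-0.2618)·2.5 = 7.0185
y' = 4 + 1.25·sin(-0.2618)·2.5 = 3.1912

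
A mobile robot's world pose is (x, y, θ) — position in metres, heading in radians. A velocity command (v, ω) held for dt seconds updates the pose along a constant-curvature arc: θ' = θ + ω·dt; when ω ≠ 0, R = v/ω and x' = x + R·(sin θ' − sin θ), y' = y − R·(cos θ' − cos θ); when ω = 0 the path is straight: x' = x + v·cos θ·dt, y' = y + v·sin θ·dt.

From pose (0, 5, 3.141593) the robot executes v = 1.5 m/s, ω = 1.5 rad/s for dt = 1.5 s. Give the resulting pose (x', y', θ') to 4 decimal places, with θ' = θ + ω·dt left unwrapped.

θ' = 3.1416 + 1.5·1.5 = 5.3916
R = v/ω = 1.5/1.5 = 1.0000
x' = 0 + 1.0000·(sin 5.3916 − sin 3.1416) = -0.7781
y' = 5 − 1.0000·(cos 5.3916 − cos 3.1416) = 3.3718

(-0.7781, 3.3718, 5.3916)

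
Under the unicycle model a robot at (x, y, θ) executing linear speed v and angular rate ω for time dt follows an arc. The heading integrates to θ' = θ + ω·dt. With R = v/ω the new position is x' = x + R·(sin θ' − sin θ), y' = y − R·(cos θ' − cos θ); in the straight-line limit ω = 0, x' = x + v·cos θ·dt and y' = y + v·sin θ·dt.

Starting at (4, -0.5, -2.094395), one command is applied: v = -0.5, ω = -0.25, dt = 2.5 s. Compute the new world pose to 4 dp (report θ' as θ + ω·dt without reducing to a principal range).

(4.9125, 0.3244, -2.7194)

θ' = -2.0944 + -0.25·2.5 = -2.7194
R = v/ω = -0.5/-0.25 = 2.0000
x' = 4 + 2.0000·(sin -2.7194 − sin -2.0944) = 4.9125
y' = -0.5 − 2.0000·(cos -2.7194 − cos -2.0944) = 0.3244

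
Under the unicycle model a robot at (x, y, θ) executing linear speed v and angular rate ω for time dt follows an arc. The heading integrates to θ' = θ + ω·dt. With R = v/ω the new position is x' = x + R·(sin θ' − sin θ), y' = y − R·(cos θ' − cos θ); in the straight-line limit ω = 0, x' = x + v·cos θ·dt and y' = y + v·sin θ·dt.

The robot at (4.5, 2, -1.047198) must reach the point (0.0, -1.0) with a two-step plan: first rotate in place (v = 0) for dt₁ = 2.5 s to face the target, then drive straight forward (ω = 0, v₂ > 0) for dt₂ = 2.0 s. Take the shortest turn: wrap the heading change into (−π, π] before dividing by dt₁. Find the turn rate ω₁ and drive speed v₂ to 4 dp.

heading to target = atan2(-1−2, 0−4.5) = -2.5536
Δθ = wrap(-2.5536 − -1.0472) = -1.5064; ω₁ = Δθ/dt₁ = -0.6026
distance = √((0−4.5)² + (-1−2)²) = 5.4083; v₂ = distance/dt₂ = 2.7042

ω₁ = -0.6026, v₂ = 2.7042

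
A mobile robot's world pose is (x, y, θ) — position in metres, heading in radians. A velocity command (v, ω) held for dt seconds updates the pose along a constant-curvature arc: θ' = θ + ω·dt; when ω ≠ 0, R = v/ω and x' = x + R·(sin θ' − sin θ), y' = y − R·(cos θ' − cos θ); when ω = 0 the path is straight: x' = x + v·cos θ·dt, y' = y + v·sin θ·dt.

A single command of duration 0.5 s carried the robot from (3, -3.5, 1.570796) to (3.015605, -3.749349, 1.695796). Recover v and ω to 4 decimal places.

v = -0.5000, ω = 0.2500

Δθ = 1.695796 − 1.570796 = 0.125000
ω = Δθ/dt = 0.125000/0.5 = 0.2500
R = −Δy/(cos θ' − cos θ) = -2.0000
v = R·ω = -2.0000·0.2500 = -0.5000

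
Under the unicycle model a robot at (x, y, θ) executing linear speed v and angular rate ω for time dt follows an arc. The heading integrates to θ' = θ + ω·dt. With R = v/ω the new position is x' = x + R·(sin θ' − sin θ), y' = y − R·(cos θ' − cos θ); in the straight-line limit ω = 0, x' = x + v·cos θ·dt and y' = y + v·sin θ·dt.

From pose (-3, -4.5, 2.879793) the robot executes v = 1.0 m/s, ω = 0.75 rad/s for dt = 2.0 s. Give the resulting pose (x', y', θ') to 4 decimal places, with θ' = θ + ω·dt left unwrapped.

(-4.6054, -5.3526, 4.3798)

θ' = 2.8798 + 0.75·2.0 = 4.3798
R = v/ω = 1.0/0.75 = 1.3333
x' = -3 + 1.3333·(sin 4.3798 − sin 2.8798) = -4.6054
y' = -4.5 − 1.3333·(cos 4.3798 − cos 2.8798) = -5.3526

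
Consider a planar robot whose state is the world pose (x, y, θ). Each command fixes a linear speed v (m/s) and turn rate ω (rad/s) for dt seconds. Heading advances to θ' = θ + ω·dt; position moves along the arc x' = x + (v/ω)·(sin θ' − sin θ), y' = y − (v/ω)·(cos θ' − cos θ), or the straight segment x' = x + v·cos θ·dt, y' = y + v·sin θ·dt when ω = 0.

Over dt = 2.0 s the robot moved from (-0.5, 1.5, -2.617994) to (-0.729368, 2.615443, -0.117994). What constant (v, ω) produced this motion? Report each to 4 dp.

v = -0.7500, ω = 1.2500

Δθ = -0.117994 − -2.617994 = 2.500000
ω = Δθ/dt = 2.500000/2.0 = 1.2500
R = −Δy/(cos θ' − cos θ) = -0.6000
v = R·ω = -0.6000·1.2500 = -0.7500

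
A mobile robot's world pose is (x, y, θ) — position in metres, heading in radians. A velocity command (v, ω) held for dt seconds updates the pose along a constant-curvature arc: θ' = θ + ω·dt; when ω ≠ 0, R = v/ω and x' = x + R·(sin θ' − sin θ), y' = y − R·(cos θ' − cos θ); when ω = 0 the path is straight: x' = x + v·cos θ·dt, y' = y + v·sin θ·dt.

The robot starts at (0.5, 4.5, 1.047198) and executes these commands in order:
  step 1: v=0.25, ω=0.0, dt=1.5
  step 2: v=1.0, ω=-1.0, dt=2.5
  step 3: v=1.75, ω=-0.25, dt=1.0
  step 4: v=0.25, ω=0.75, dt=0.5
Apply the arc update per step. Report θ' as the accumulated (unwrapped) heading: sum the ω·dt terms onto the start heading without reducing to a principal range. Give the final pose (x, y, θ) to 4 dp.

step 1: θ'=1.0472 (straight) → pose (0.6875, 4.8248, 1.0472)
step 2: θ'=-1.4528 (R=-1.0000) → pose (2.5466, 4.4425, -1.4528)
step 3: θ'=-1.7028 (R=-7.0000) → pose (2.5343, 2.6971, -1.7028)
step 4: θ'=-1.3278 (R=0.3333) → pose (2.5412, 2.5730, -1.3278)

(2.5412, 2.5730, -1.3278)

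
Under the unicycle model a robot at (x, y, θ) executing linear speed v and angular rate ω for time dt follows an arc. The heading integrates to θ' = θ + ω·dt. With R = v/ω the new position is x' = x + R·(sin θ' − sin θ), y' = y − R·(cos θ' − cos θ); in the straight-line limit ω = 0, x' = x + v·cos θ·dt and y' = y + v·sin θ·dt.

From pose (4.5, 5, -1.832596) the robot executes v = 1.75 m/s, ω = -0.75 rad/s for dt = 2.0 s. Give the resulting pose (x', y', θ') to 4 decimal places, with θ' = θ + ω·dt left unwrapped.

θ' = -1.8326 + -0.75·2.0 = -3.3326
R = v/ω = 1.75/-0.75 = -2.3333
x' = 4.5 + -2.3333·(sin -3.3326 − sin -1.8326) = 1.8032
y' = 5 − -2.3333·(cos -3.3326 − cos -1.8326) = 3.3130

(1.8032, 3.3130, -3.3326)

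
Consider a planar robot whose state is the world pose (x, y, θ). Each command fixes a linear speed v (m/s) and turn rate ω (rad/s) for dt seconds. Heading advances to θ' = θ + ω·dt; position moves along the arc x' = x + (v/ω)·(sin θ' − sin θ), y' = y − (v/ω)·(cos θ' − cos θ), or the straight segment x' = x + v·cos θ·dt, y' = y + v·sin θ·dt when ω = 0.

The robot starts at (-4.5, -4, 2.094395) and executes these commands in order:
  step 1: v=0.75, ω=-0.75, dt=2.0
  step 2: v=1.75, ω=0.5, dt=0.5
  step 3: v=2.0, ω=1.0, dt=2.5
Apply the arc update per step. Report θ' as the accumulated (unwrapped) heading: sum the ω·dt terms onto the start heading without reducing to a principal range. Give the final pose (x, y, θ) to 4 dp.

step 1: θ'=0.5944 (R=-1.0000) → pose (-4.1940, -2.6715, 0.5944)
step 2: θ'=0.8444 (R=3.5000) → pose (-3.5375, -2.0964, 0.8444)
step 3: θ'=3.3444 (R=2.0000) → pose (-5.4355, 1.1909, 3.3444)

(-5.4355, 1.1909, 3.3444)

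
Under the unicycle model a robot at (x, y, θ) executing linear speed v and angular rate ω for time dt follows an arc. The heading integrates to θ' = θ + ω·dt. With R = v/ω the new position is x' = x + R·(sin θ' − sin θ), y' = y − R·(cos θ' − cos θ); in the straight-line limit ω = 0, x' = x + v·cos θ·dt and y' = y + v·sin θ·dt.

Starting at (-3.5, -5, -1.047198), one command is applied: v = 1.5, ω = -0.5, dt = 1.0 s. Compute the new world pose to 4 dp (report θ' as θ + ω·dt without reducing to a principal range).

θ' = -1.0472 + -0.5·1.0 = -1.5472
R = v/ω = 1.5/-0.5 = -3.0000
x' = -3.5 + -3.0000·(sin -1.5472 − sin -1.0472) = -3.0989
y' = -5 − -3.0000·(cos -1.5472 − cos -1.0472) = -6.4292

(-3.0989, -6.4292, -1.5472)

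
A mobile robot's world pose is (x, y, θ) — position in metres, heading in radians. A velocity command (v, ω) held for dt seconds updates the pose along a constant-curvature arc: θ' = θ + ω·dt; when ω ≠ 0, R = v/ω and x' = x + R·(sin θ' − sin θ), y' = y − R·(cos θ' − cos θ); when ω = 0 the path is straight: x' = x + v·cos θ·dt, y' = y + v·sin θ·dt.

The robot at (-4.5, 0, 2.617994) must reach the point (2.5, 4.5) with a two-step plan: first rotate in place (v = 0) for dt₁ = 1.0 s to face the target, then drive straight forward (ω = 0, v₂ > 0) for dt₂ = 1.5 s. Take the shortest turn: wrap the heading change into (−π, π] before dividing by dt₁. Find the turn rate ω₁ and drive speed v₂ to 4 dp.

heading to target = atan2(4.5−0, 2.5−-4.5) = 0.5713
Δθ = wrap(0.5713 − 2.6180) = -2.0467; ω₁ = Δθ/dt₁ = -2.0467
distance = √((2.5−-4.5)² + (4.5−0)²) = 8.3217; v₂ = distance/dt₂ = 5.5478

ω₁ = -2.0467, v₂ = 5.5478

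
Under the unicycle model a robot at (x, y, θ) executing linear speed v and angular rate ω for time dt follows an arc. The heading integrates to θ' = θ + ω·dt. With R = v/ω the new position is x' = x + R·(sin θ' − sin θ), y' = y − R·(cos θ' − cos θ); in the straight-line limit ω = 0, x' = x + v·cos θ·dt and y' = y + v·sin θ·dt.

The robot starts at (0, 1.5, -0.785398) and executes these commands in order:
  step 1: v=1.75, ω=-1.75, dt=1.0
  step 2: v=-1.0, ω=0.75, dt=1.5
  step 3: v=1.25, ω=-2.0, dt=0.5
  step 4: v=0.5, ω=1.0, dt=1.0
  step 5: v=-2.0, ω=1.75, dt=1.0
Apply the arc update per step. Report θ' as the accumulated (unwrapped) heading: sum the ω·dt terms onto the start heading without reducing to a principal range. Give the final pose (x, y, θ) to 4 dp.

step 1: θ'=-2.5354 (R=-1.0000) → pose (-0.1374, -0.0289, -2.5354)
step 2: θ'=-1.4104 (R=-1.3333) → pose (0.4192, 1.2798, -1.4104)
step 3: θ'=-2.4104 (R=-0.6250) → pose (0.2196, 0.7147, -2.4104)
step 4: θ'=-1.4104 (R=0.5000) → pose (0.0599, 0.2627, -1.4104)
step 5: θ'=0.3396 (R=-1.1429) → pose (-1.4490, 1.1577, 0.3396)

(-1.4490, 1.1577, 0.3396)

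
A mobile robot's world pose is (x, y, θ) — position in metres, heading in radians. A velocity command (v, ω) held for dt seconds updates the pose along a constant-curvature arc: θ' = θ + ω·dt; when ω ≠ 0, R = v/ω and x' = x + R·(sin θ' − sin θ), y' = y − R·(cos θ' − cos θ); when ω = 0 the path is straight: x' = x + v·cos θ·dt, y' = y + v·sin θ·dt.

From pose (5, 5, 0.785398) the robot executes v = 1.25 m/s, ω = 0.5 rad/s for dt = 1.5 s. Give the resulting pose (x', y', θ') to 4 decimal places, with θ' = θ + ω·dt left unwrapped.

θ' = 0.7854 + 0.5·1.5 = 1.5354
R = v/ω = 1.25/0.5 = 2.5000
x' = 5 + 2.5000·(sin 1.5354 − sin 0.7854) = 5.7307
y' = 5 − 2.5000·(cos 1.5354 − cos 0.7854) = 6.6793

(5.7307, 6.6793, 1.5354)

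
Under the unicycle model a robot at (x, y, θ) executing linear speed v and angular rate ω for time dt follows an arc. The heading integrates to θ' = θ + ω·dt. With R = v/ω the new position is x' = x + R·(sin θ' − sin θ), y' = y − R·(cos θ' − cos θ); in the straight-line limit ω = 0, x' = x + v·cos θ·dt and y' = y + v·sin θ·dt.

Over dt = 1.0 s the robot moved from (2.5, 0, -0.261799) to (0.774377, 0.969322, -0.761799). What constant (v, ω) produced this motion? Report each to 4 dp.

Δθ = -0.761799 − -0.261799 = -0.500000
ω = Δθ/dt = -0.500000/1.0 = -0.5000
R = Δx/(sin θ' − sin θ) = 4.0000
v = R·ω = 4.0000·-0.5000 = -2.0000

v = -2.0000, ω = -0.5000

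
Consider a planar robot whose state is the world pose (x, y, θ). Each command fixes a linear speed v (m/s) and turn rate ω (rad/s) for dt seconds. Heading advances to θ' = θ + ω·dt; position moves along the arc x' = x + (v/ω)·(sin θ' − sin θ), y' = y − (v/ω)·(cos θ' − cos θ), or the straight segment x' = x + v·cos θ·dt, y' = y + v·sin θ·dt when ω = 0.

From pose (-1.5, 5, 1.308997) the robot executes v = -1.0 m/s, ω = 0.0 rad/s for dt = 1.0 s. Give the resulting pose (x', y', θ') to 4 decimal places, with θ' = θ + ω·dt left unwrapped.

(-1.7588, 4.0341, 1.3090)

θ' = 1.3090 + 0.0·1.0 = 1.3090
ω = 0 → straight: x' = -1.5 + -1.0·cos(1.3090)·1.0 = -1.7588
y' = 5 + -1.0·sin(1.3090)·1.0 = 4.0341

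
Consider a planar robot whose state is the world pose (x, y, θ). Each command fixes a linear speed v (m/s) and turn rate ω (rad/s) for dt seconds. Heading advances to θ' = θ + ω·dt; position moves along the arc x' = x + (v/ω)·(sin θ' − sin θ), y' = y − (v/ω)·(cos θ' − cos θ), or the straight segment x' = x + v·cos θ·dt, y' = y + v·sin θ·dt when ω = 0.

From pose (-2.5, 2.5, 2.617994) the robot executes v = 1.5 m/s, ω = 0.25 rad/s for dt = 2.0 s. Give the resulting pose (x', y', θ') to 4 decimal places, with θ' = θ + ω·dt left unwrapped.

θ' = 2.6180 + 0.25·2.0 = 3.1180
R = v/ω = 1.5/0.25 = 6.0000
x' = -2.5 + 6.0000·(sin 3.1180 − sin 2.6180) = -5.3584
y' = 2.5 − 6.0000·(cos 3.1180 − cos 2.6180) = 3.3022

(-5.3584, 3.3022, 3.1180)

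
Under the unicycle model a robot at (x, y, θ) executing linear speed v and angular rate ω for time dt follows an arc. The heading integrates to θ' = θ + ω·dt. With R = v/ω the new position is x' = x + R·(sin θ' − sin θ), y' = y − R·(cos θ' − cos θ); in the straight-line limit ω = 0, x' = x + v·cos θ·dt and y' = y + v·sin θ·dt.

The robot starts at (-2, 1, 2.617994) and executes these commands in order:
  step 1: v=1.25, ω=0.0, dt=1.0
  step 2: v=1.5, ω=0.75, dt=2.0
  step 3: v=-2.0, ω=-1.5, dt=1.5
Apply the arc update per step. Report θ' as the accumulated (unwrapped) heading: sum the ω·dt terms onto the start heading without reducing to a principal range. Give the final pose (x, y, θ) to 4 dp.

(-3.3600, 0.6567, 1.8680)

step 1: θ'=2.6180 (straight) → pose (-3.0825, 1.6250, 2.6180)
step 2: θ'=4.1180 (R=2.0000) → pose (-5.7395, 1.0130, 4.1180)
step 3: θ'=1.8680 (R=1.3333) → pose (-3.3600, 0.6567, 1.8680)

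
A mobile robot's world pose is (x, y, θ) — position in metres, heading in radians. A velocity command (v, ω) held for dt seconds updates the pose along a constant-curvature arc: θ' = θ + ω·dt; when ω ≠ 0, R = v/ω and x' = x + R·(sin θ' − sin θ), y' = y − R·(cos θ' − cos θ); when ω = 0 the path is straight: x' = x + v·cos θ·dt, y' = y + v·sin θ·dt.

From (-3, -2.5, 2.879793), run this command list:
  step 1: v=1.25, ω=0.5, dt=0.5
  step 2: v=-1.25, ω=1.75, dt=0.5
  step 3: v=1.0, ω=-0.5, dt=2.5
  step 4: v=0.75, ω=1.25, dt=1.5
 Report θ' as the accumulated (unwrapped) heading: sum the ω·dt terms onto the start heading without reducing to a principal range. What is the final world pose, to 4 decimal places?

(-6.1649, -3.2234, 4.6298)

step 1: θ'=3.1298 (R=2.5000) → pose (-3.6175, -2.4150, 3.1298)
step 2: θ'=4.0048 (R=-0.7143) → pose (-3.0663, -2.1650, 4.0048)
step 3: θ'=2.7548 (R=-2.0000) → pose (-5.3406, -2.7173, 2.7548)
step 4: θ'=4.6298 (R=0.6000) → pose (-6.1649, -3.2234, 4.6298)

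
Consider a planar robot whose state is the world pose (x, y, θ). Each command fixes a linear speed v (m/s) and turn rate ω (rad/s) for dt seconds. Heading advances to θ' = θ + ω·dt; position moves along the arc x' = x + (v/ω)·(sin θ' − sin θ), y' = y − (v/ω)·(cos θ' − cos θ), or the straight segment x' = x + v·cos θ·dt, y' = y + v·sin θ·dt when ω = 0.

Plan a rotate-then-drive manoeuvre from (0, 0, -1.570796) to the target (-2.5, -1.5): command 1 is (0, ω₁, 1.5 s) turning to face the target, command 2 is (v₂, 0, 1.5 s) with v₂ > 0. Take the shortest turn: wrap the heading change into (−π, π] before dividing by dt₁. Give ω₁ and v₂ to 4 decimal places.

ω₁ = -0.6869, v₂ = 1.9437

heading to target = atan2(-1.5−0, -2.5−0) = -2.6012
Δθ = wrap(-2.6012 − -1.5708) = -1.0304; ω₁ = Δθ/dt₁ = -0.6869
distance = √((-2.5−0)² + (-1.5−0)²) = 2.9155; v₂ = distance/dt₂ = 1.9437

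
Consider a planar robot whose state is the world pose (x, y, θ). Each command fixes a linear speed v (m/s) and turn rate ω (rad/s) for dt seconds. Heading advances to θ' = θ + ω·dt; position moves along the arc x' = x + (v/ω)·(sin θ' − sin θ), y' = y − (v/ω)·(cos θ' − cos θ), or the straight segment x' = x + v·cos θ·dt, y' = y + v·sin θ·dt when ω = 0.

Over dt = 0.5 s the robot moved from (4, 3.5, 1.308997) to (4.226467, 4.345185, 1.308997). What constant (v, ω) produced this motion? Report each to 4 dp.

v = 1.7500, ω = 0.0000

Δθ = 1.308997 − 1.308997 = 0.000000
ω = Δθ/dt = 0.000000/0.5 = 0.0000
ω = 0 → v = (Δx·cos θ + Δy·sin θ)/dt = 1.7500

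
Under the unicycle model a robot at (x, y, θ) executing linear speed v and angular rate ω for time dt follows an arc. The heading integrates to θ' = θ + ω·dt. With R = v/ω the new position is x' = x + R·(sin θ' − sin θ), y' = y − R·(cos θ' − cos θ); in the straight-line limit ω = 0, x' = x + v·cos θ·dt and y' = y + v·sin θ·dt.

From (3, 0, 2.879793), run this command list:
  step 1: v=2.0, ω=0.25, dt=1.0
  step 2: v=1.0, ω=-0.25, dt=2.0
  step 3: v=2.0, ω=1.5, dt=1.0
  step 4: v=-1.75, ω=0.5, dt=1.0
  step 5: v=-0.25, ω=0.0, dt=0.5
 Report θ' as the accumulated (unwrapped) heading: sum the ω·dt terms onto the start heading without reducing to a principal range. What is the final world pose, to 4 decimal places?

step 1: θ'=3.1298 (R=8.0000) → pose (1.0238, 0.2720, 3.1298)
step 2: θ'=2.6298 (R=-4.0000) → pose (-0.8880, 0.7843, 2.6298)
step 3: θ'=4.1298 (R=1.3333) → pose (-2.6543, 0.3554, 4.1298)
step 4: θ'=4.6298 (R=-3.5000) → pose (-2.0889, 1.9923, 4.6298)
step 5: θ'=4.6298 (straight) → pose (-2.0786, 2.1169, 4.6298)

(-2.0786, 2.1169, 4.6298)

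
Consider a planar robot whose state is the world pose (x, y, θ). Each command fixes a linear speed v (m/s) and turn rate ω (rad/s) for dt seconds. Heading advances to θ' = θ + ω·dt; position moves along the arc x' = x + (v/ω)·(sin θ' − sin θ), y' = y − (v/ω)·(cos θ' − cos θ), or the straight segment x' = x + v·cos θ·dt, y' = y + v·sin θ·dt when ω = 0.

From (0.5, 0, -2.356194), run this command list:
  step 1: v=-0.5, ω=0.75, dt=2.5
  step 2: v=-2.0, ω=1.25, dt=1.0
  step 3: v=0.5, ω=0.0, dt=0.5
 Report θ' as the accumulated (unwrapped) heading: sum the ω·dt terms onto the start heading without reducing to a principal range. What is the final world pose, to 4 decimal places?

step 1: θ'=-0.4812 (R=-0.6667) → pose (0.3372, 1.0624, -0.4812)
step 2: θ'=0.7688 (R=-1.6000) → pose (-1.5158, 0.7940, 0.7688)
step 3: θ'=0.7688 (straight) → pose (-1.3361, 0.9679, 0.7688)

(-1.3361, 0.9679, 0.7688)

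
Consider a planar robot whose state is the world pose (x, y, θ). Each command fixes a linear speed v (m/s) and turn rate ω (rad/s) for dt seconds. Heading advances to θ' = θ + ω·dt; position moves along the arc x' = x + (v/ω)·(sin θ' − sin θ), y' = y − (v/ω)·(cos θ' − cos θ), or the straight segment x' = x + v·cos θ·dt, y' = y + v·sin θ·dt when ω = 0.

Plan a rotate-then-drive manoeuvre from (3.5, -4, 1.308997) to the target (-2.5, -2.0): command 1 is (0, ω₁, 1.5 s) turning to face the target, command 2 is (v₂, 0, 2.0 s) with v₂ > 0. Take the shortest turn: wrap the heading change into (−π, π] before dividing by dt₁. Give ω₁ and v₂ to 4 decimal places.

ω₁ = 1.0072, v₂ = 3.1623

heading to target = atan2(-2−-4, -2.5−3.5) = 2.8198
Δθ = wrap(2.8198 − 1.3090) = 1.5108; ω₁ = Δθ/dt₁ = 1.0072
distance = √((-2.5−3.5)² + (-2−-4)²) = 6.3246; v₂ = distance/dt₂ = 3.1623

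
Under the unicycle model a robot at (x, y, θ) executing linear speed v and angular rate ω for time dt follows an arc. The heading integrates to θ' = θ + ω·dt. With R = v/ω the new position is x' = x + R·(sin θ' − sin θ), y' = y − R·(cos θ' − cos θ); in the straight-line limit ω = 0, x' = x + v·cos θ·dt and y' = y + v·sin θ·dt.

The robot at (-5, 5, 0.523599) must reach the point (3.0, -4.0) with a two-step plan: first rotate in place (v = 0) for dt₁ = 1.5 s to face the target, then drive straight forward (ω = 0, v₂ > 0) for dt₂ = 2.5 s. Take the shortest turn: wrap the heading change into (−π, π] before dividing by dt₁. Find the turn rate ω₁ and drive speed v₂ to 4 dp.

ω₁ = -0.9118, v₂ = 4.8166

heading to target = atan2(-4−5, 3−-5) = -0.8442
Δθ = wrap(-0.8442 − 0.5236) = -1.3678; ω₁ = Δθ/dt₁ = -0.9118
distance = √((3−-5)² + (-4−5)²) = 12.0416; v₂ = distance/dt₂ = 4.8166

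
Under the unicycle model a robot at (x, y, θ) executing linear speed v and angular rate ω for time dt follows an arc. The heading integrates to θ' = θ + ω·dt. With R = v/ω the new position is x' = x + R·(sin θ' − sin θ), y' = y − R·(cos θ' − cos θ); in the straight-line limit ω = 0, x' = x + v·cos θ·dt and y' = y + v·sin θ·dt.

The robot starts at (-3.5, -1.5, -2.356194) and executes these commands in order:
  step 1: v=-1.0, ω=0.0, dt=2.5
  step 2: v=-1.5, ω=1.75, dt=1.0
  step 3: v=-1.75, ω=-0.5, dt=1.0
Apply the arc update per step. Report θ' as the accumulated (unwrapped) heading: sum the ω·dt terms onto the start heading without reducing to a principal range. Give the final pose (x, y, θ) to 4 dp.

step 1: θ'=-2.3562 (straight) → pose (-1.7322, 0.2678, -2.3562)
step 2: θ'=-0.6062 (R=-0.8571) → pose (-1.8500, 1.5783, -0.6062)
step 3: θ'=-1.1062 (R=3.5000) → pose (-2.9849, 2.8864, -1.1062)

(-2.9849, 2.8864, -1.1062)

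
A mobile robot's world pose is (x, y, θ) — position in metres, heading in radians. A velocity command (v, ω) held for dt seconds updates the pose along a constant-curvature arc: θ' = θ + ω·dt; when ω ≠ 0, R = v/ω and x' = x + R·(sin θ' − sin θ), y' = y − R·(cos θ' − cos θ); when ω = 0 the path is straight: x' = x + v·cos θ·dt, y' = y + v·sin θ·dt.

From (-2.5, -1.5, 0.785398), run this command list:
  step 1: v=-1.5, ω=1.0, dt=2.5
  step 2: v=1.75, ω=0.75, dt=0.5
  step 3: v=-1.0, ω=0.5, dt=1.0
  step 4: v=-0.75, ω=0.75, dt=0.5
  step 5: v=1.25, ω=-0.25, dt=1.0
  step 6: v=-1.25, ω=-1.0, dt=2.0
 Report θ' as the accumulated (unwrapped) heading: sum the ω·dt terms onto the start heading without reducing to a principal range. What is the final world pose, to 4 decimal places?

(0.5084, -4.1806, 2.2854)

step 1: θ'=3.2854 (R=-1.5000) → pose (-1.2244, -4.0452, 3.2854)
step 2: θ'=3.6604 (R=2.3333) → pose (-2.0470, -4.3281, 3.6604)
step 3: θ'=4.1604 (R=-2.0000) → pose (-1.3357, -3.6401, 4.1604)
step 4: θ'=4.5354 (R=-1.0000) → pose (-1.2028, -3.2918, 4.5354)
step 5: θ'=4.2854 (R=-5.0000) → pose (-1.5736, -4.4821, 4.2854)
step 6: θ'=2.2854 (R=1.2500) → pose (0.5084, -4.1806, 2.2854)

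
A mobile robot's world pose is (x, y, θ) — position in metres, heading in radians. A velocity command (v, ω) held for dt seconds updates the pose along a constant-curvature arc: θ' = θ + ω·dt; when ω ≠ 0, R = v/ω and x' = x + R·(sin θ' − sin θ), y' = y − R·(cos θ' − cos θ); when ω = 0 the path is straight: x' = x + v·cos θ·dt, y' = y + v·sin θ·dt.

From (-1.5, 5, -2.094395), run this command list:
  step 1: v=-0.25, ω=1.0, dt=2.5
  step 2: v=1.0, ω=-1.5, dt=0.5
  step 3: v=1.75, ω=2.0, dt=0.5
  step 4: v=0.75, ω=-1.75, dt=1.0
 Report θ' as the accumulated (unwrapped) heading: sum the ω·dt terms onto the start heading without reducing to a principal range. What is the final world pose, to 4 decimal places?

step 1: θ'=0.4056 (R=-0.2500) → pose (-1.8152, 5.3547, 0.4056)
step 2: θ'=-0.3444 (R=-0.6667) → pose (-1.3270, 5.3697, -0.3444)
step 3: θ'=0.6556 (R=0.8750) → pose (-0.4982, 5.4997, 0.6556)
step 4: θ'=-1.0944 (R=-0.4286) → pose (0.1440, 5.3565, -1.0944)

(0.1440, 5.3565, -1.0944)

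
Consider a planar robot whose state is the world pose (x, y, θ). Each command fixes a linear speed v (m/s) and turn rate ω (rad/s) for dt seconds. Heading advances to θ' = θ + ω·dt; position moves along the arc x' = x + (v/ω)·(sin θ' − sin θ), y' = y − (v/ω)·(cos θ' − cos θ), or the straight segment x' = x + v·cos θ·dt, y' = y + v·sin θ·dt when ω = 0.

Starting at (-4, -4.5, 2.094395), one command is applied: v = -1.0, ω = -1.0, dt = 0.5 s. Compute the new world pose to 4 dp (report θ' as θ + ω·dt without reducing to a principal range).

(-3.8663, -4.9764, 1.5944)

θ' = 2.0944 + -1.0·0.5 = 1.5944
R = v/ω = -1.0/-1.0 = 1.0000
x' = -4 + 1.0000·(sin 1.5944 − sin 2.0944) = -3.8663
y' = -4.5 − 1.0000·(cos 1.5944 − cos 2.0944) = -4.9764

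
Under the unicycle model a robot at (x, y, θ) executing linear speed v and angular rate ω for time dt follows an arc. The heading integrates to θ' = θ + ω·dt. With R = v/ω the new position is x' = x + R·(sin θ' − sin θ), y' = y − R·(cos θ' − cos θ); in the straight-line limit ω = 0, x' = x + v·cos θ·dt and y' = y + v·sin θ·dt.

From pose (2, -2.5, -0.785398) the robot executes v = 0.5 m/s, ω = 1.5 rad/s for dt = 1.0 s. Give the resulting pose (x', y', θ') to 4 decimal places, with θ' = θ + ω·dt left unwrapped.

θ' = -0.7854 + 1.5·1.0 = 0.7146
R = v/ω = 0.5/1.5 = 0.3333
x' = 2 + 0.3333·(sin 0.7146 − sin -0.7854) = 2.4541
y' = -2.5 − 0.3333·(cos 0.7146 − cos -0.7854) = -2.5161

(2.4541, -2.5161, 0.7146)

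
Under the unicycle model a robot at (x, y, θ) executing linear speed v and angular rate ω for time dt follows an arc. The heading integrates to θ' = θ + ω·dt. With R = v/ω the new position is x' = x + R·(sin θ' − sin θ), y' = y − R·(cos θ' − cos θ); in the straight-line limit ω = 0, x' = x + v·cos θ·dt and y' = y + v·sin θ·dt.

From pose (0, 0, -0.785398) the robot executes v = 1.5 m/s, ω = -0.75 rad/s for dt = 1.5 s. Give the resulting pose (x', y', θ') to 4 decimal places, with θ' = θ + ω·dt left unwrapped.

(0.4716, -2.0804, -1.9104)

θ' = -0.7854 + -0.75·1.5 = -1.9104
R = v/ω = 1.5/-0.75 = -2.0000
x' = 0 + -2.0000·(sin -1.9104 − sin -0.7854) = 0.4716
y' = 0 − -2.0000·(cos -1.9104 − cos -0.7854) = -2.0804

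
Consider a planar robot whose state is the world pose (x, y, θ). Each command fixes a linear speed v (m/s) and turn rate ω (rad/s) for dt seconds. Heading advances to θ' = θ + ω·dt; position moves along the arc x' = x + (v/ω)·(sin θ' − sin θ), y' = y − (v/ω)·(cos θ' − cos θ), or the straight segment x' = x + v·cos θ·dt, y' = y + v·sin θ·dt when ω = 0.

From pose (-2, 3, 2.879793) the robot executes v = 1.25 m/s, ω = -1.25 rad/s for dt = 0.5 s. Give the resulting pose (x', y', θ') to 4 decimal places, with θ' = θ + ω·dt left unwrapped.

(-2.5162, 3.3340, 2.2548)

θ' = 2.8798 + -1.25·0.5 = 2.2548
R = v/ω = 1.25/-1.25 = -1.0000
x' = -2 + -1.0000·(sin 2.2548 − sin 2.8798) = -2.5162
y' = 3 − -1.0000·(cos 2.2548 − cos 2.8798) = 3.3340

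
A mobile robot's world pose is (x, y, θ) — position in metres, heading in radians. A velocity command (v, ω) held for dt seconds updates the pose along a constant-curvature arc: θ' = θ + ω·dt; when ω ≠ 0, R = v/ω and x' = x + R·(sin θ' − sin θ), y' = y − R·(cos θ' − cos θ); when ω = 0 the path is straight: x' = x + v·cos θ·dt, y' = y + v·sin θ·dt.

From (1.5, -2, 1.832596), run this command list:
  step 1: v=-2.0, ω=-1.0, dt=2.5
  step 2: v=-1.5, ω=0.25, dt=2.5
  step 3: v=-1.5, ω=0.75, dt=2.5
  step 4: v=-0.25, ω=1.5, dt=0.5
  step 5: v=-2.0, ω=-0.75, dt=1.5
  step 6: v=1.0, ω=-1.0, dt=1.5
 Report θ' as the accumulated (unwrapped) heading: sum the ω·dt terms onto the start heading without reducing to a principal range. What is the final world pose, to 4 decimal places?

(-4.8018, -7.0963, -0.0424)

step 1: θ'=-0.6674 (R=2.0000) → pose (-1.6697, -4.0885, -0.6674)
step 2: θ'=-0.0424 (R=-6.0000) → pose (-5.1291, -2.8065, -0.0424)
step 3: θ'=1.8326 (R=-2.0000) → pose (-7.1457, -5.3223, 1.8326)
step 4: θ'=2.5826 (R=-0.1667) → pose (-7.0731, -5.4205, 2.5826)
step 5: θ'=1.4576 (R=2.6667) → pose (-5.8378, -7.9825, 1.4576)
step 6: θ'=-0.0424 (R=-1.0000) → pose (-4.8018, -7.0963, -0.0424)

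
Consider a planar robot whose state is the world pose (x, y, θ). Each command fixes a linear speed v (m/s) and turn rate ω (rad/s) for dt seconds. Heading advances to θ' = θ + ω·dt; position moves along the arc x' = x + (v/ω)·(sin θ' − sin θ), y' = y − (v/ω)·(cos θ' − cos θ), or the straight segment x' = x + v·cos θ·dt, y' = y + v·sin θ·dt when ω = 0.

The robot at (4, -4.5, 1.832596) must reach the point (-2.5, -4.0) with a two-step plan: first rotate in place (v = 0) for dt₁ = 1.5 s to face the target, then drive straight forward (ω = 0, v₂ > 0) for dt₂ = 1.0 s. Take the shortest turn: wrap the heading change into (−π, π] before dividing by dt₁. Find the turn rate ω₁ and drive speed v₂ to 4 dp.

heading to target = atan2(-4−-4.5, -2.5−4) = 3.0648
Δθ = wrap(3.0648 − 1.8326) = 1.2322; ω₁ = Δθ/dt₁ = 0.8215
distance = √((-2.5−4)² + (-4−-4.5)²) = 6.5192; v₂ = distance/dt₂ = 6.5192

ω₁ = 0.8215, v₂ = 6.5192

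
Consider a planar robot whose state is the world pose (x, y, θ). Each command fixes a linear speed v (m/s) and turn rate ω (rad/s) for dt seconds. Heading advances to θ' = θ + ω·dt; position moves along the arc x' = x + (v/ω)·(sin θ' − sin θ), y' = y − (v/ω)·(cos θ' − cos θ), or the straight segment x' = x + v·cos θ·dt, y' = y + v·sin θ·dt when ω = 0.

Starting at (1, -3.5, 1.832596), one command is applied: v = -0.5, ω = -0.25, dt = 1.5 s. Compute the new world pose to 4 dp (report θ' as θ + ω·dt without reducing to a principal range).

θ' = 1.8326 + -0.25·1.5 = 1.4576
R = v/ω = -0.5/-0.25 = 2.0000
x' = 1 + 2.0000·(sin 1.4576 − sin 1.8326) = 1.0553
y' = -3.5 − 2.0000·(cos 1.4576 − cos 1.8326) = -4.2436

(1.0553, -4.2436, 1.4576)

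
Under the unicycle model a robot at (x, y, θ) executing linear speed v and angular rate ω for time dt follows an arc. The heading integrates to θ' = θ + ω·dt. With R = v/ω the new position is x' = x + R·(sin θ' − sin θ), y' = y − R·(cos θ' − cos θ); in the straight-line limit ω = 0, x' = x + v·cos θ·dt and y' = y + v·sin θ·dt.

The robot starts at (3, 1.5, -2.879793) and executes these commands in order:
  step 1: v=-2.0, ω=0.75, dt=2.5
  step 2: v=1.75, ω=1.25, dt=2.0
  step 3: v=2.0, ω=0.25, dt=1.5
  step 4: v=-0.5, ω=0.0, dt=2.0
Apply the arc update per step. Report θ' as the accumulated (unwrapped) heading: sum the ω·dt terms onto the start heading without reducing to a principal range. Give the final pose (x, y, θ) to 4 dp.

(7.1002, 8.1592, 1.8702)

step 1: θ'=-1.0048 (R=-2.6667) → pose (4.5606, 5.5058, -1.0048)
step 2: θ'=1.4952 (R=1.4000) → pose (7.1383, 6.1509, 1.4952)
step 3: θ'=1.8702 (R=8.0000) → pose (6.8052, 9.1147, 1.8702)
step 4: θ'=1.8702 (straight) → pose (7.1002, 8.1592, 1.8702)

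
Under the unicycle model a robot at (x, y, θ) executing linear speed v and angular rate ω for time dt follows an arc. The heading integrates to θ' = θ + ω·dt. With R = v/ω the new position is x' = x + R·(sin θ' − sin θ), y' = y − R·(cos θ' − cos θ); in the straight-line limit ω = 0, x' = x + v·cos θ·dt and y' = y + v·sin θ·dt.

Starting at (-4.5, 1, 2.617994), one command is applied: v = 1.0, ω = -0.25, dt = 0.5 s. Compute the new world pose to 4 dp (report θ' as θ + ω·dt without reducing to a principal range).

(-4.9163, 1.2764, 2.4930)

θ' = 2.6180 + -0.25·0.5 = 2.4930
R = v/ω = 1.0/-0.25 = -4.0000
x' = -4.5 + -4.0000·(sin 2.4930 − sin 2.6180) = -4.9163
y' = 1 − -4.0000·(cos 2.4930 − cos 2.6180) = 1.2764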